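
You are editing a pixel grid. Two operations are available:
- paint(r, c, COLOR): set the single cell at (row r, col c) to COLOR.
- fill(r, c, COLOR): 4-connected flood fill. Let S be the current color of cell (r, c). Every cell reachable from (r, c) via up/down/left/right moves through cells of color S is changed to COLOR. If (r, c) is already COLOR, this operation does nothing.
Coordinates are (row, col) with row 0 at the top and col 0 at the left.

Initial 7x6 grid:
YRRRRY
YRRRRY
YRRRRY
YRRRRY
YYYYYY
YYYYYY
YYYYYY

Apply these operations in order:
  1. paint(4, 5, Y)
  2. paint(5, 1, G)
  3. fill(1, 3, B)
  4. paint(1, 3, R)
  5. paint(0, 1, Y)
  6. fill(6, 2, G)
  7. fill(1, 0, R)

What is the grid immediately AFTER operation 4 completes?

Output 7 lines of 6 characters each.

After op 1 paint(4,5,Y):
YRRRRY
YRRRRY
YRRRRY
YRRRRY
YYYYYY
YYYYYY
YYYYYY
After op 2 paint(5,1,G):
YRRRRY
YRRRRY
YRRRRY
YRRRRY
YYYYYY
YGYYYY
YYYYYY
After op 3 fill(1,3,B) [16 cells changed]:
YBBBBY
YBBBBY
YBBBBY
YBBBBY
YYYYYY
YGYYYY
YYYYYY
After op 4 paint(1,3,R):
YBBBBY
YBBRBY
YBBBBY
YBBBBY
YYYYYY
YGYYYY
YYYYYY

Answer: YBBBBY
YBBRBY
YBBBBY
YBBBBY
YYYYYY
YGYYYY
YYYYYY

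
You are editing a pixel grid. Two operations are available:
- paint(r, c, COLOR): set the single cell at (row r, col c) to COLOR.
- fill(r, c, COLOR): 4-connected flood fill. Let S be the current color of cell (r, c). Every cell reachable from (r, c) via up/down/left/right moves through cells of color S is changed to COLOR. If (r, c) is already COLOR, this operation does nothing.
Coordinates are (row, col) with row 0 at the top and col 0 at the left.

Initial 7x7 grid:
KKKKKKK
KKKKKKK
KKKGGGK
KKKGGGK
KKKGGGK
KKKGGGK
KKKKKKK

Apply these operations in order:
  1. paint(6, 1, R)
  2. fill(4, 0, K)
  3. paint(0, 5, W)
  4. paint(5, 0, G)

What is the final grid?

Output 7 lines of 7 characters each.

Answer: KKKKKWK
KKKKKKK
KKKGGGK
KKKGGGK
KKKGGGK
GKKGGGK
KRKKKKK

Derivation:
After op 1 paint(6,1,R):
KKKKKKK
KKKKKKK
KKKGGGK
KKKGGGK
KKKGGGK
KKKGGGK
KRKKKKK
After op 2 fill(4,0,K) [0 cells changed]:
KKKKKKK
KKKKKKK
KKKGGGK
KKKGGGK
KKKGGGK
KKKGGGK
KRKKKKK
After op 3 paint(0,5,W):
KKKKKWK
KKKKKKK
KKKGGGK
KKKGGGK
KKKGGGK
KKKGGGK
KRKKKKK
After op 4 paint(5,0,G):
KKKKKWK
KKKKKKK
KKKGGGK
KKKGGGK
KKKGGGK
GKKGGGK
KRKKKKK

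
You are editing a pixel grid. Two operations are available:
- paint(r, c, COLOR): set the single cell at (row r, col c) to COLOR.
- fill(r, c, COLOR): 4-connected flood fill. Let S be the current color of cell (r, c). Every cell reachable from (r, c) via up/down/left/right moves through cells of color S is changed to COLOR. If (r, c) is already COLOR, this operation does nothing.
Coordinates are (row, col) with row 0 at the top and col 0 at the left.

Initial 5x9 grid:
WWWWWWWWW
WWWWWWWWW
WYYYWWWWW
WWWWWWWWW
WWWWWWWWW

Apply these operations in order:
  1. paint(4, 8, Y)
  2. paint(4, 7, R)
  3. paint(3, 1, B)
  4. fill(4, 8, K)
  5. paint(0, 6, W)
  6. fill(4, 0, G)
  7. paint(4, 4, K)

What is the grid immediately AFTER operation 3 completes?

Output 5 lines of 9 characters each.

Answer: WWWWWWWWW
WWWWWWWWW
WYYYWWWWW
WBWWWWWWW
WWWWWWWRY

Derivation:
After op 1 paint(4,8,Y):
WWWWWWWWW
WWWWWWWWW
WYYYWWWWW
WWWWWWWWW
WWWWWWWWY
After op 2 paint(4,7,R):
WWWWWWWWW
WWWWWWWWW
WYYYWWWWW
WWWWWWWWW
WWWWWWWRY
After op 3 paint(3,1,B):
WWWWWWWWW
WWWWWWWWW
WYYYWWWWW
WBWWWWWWW
WWWWWWWRY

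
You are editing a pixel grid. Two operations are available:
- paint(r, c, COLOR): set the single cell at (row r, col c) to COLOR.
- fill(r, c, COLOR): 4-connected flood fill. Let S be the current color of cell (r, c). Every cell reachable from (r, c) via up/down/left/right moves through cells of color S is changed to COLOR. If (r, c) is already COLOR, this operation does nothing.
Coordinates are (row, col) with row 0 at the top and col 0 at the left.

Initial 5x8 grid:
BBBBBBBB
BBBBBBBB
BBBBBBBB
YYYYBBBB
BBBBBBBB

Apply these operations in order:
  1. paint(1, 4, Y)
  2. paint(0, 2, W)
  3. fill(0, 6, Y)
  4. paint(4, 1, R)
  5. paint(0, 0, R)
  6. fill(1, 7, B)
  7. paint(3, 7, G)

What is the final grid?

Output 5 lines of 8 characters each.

Answer: RBWBBBBB
BBBBBBBB
BBBBBBBB
BBBBBBBG
BRBBBBBB

Derivation:
After op 1 paint(1,4,Y):
BBBBBBBB
BBBBYBBB
BBBBBBBB
YYYYBBBB
BBBBBBBB
After op 2 paint(0,2,W):
BBWBBBBB
BBBBYBBB
BBBBBBBB
YYYYBBBB
BBBBBBBB
After op 3 fill(0,6,Y) [34 cells changed]:
YYWYYYYY
YYYYYYYY
YYYYYYYY
YYYYYYYY
YYYYYYYY
After op 4 paint(4,1,R):
YYWYYYYY
YYYYYYYY
YYYYYYYY
YYYYYYYY
YRYYYYYY
After op 5 paint(0,0,R):
RYWYYYYY
YYYYYYYY
YYYYYYYY
YYYYYYYY
YRYYYYYY
After op 6 fill(1,7,B) [37 cells changed]:
RBWBBBBB
BBBBBBBB
BBBBBBBB
BBBBBBBB
BRBBBBBB
After op 7 paint(3,7,G):
RBWBBBBB
BBBBBBBB
BBBBBBBB
BBBBBBBG
BRBBBBBB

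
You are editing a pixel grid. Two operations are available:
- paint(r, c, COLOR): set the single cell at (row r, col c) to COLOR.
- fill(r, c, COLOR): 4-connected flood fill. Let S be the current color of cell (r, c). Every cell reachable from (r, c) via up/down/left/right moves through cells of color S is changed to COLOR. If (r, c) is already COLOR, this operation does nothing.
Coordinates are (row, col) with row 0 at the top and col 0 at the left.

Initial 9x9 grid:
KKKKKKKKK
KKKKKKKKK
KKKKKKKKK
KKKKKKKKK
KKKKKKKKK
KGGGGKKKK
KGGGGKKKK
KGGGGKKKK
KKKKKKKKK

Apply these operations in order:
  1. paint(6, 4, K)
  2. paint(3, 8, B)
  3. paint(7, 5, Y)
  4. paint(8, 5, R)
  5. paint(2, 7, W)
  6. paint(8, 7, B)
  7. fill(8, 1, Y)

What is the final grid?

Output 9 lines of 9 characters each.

Answer: YYYYYYYYY
YYYYYYYYY
YYYYYYYWY
YYYYYYYYB
YYYYYYYYY
YGGGGYYYY
YGGGYYYYY
YGGGGYYYY
YYYYYRYBY

Derivation:
After op 1 paint(6,4,K):
KKKKKKKKK
KKKKKKKKK
KKKKKKKKK
KKKKKKKKK
KKKKKKKKK
KGGGGKKKK
KGGGKKKKK
KGGGGKKKK
KKKKKKKKK
After op 2 paint(3,8,B):
KKKKKKKKK
KKKKKKKKK
KKKKKKKKK
KKKKKKKKB
KKKKKKKKK
KGGGGKKKK
KGGGKKKKK
KGGGGKKKK
KKKKKKKKK
After op 3 paint(7,5,Y):
KKKKKKKKK
KKKKKKKKK
KKKKKKKKK
KKKKKKKKB
KKKKKKKKK
KGGGGKKKK
KGGGKKKKK
KGGGGYKKK
KKKKKKKKK
After op 4 paint(8,5,R):
KKKKKKKKK
KKKKKKKKK
KKKKKKKKK
KKKKKKKKB
KKKKKKKKK
KGGGGKKKK
KGGGKKKKK
KGGGGYKKK
KKKKKRKKK
After op 5 paint(2,7,W):
KKKKKKKKK
KKKKKKKKK
KKKKKKKWK
KKKKKKKKB
KKKKKKKKK
KGGGGKKKK
KGGGKKKKK
KGGGGYKKK
KKKKKRKKK
After op 6 paint(8,7,B):
KKKKKKKKK
KKKKKKKKK
KKKKKKKWK
KKKKKKKKB
KKKKKKKKK
KGGGGKKKK
KGGGKKKKK
KGGGGYKKK
KKKKKRKBK
After op 7 fill(8,1,Y) [65 cells changed]:
YYYYYYYYY
YYYYYYYYY
YYYYYYYWY
YYYYYYYYB
YYYYYYYYY
YGGGGYYYY
YGGGYYYYY
YGGGGYYYY
YYYYYRYBY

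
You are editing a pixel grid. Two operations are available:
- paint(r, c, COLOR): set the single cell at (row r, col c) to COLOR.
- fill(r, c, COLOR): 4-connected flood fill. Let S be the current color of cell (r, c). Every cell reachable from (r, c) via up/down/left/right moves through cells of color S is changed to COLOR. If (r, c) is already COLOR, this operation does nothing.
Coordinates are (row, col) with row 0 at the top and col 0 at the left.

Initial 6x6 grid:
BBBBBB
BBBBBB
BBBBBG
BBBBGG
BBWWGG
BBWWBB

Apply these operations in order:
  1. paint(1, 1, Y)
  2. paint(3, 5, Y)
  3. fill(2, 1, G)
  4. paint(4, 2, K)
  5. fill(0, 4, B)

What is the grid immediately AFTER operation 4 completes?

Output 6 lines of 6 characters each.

Answer: GGGGGG
GYGGGG
GGGGGG
GGGGGY
GGKWGG
GGWWBB

Derivation:
After op 1 paint(1,1,Y):
BBBBBB
BYBBBB
BBBBBG
BBBBGG
BBWWGG
BBWWBB
After op 2 paint(3,5,Y):
BBBBBB
BYBBBB
BBBBBG
BBBBGY
BBWWGG
BBWWBB
After op 3 fill(2,1,G) [24 cells changed]:
GGGGGG
GYGGGG
GGGGGG
GGGGGY
GGWWGG
GGWWBB
After op 4 paint(4,2,K):
GGGGGG
GYGGGG
GGGGGG
GGGGGY
GGKWGG
GGWWBB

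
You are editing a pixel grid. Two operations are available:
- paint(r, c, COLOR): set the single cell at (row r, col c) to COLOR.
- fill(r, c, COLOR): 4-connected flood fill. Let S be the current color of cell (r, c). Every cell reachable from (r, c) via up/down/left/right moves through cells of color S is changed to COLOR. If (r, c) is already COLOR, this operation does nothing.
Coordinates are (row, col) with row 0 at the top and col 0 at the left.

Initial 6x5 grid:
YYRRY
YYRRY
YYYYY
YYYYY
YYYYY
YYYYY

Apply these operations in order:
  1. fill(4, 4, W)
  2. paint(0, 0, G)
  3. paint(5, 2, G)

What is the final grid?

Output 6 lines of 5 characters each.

Answer: GWRRW
WWRRW
WWWWW
WWWWW
WWWWW
WWGWW

Derivation:
After op 1 fill(4,4,W) [26 cells changed]:
WWRRW
WWRRW
WWWWW
WWWWW
WWWWW
WWWWW
After op 2 paint(0,0,G):
GWRRW
WWRRW
WWWWW
WWWWW
WWWWW
WWWWW
After op 3 paint(5,2,G):
GWRRW
WWRRW
WWWWW
WWWWW
WWWWW
WWGWW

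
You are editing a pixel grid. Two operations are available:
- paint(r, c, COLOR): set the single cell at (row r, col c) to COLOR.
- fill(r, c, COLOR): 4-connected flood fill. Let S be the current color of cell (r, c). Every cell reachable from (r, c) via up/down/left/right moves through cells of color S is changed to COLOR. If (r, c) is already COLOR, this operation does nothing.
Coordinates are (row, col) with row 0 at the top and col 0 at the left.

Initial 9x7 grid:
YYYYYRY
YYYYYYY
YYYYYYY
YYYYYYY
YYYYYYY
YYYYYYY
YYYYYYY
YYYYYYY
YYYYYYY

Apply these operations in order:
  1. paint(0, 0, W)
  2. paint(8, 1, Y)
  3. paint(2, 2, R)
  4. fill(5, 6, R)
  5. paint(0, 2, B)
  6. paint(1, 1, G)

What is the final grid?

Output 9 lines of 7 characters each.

Answer: WRBRRRR
RGRRRRR
RRRRRRR
RRRRRRR
RRRRRRR
RRRRRRR
RRRRRRR
RRRRRRR
RRRRRRR

Derivation:
After op 1 paint(0,0,W):
WYYYYRY
YYYYYYY
YYYYYYY
YYYYYYY
YYYYYYY
YYYYYYY
YYYYYYY
YYYYYYY
YYYYYYY
After op 2 paint(8,1,Y):
WYYYYRY
YYYYYYY
YYYYYYY
YYYYYYY
YYYYYYY
YYYYYYY
YYYYYYY
YYYYYYY
YYYYYYY
After op 3 paint(2,2,R):
WYYYYRY
YYYYYYY
YYRYYYY
YYYYYYY
YYYYYYY
YYYYYYY
YYYYYYY
YYYYYYY
YYYYYYY
After op 4 fill(5,6,R) [60 cells changed]:
WRRRRRR
RRRRRRR
RRRRRRR
RRRRRRR
RRRRRRR
RRRRRRR
RRRRRRR
RRRRRRR
RRRRRRR
After op 5 paint(0,2,B):
WRBRRRR
RRRRRRR
RRRRRRR
RRRRRRR
RRRRRRR
RRRRRRR
RRRRRRR
RRRRRRR
RRRRRRR
After op 6 paint(1,1,G):
WRBRRRR
RGRRRRR
RRRRRRR
RRRRRRR
RRRRRRR
RRRRRRR
RRRRRRR
RRRRRRR
RRRRRRR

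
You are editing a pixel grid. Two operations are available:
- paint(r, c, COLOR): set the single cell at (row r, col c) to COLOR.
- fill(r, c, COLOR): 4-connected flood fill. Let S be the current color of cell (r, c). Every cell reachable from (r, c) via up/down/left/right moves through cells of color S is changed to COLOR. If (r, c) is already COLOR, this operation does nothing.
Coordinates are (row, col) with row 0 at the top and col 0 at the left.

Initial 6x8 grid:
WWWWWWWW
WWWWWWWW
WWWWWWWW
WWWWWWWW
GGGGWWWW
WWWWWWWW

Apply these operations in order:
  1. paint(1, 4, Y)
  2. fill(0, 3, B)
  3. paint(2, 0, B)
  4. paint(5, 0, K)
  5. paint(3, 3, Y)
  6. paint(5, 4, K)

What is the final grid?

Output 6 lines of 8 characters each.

Answer: BBBBBBBB
BBBBYBBB
BBBBBBBB
BBBYBBBB
GGGGBBBB
KBBBKBBB

Derivation:
After op 1 paint(1,4,Y):
WWWWWWWW
WWWWYWWW
WWWWWWWW
WWWWWWWW
GGGGWWWW
WWWWWWWW
After op 2 fill(0,3,B) [43 cells changed]:
BBBBBBBB
BBBBYBBB
BBBBBBBB
BBBBBBBB
GGGGBBBB
BBBBBBBB
After op 3 paint(2,0,B):
BBBBBBBB
BBBBYBBB
BBBBBBBB
BBBBBBBB
GGGGBBBB
BBBBBBBB
After op 4 paint(5,0,K):
BBBBBBBB
BBBBYBBB
BBBBBBBB
BBBBBBBB
GGGGBBBB
KBBBBBBB
After op 5 paint(3,3,Y):
BBBBBBBB
BBBBYBBB
BBBBBBBB
BBBYBBBB
GGGGBBBB
KBBBBBBB
After op 6 paint(5,4,K):
BBBBBBBB
BBBBYBBB
BBBBBBBB
BBBYBBBB
GGGGBBBB
KBBBKBBB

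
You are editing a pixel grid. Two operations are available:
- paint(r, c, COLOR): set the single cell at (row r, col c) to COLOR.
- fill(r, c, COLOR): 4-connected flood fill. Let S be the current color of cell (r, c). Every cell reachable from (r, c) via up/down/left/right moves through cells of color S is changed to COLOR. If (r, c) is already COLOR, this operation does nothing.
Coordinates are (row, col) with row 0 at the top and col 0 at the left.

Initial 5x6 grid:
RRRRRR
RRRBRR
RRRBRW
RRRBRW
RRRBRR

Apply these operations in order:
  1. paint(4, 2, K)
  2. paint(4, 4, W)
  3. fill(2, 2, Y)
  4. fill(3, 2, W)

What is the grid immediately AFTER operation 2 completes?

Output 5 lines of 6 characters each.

Answer: RRRRRR
RRRBRR
RRRBRW
RRRBRW
RRKBWR

Derivation:
After op 1 paint(4,2,K):
RRRRRR
RRRBRR
RRRBRW
RRRBRW
RRKBRR
After op 2 paint(4,4,W):
RRRRRR
RRRBRR
RRRBRW
RRRBRW
RRKBWR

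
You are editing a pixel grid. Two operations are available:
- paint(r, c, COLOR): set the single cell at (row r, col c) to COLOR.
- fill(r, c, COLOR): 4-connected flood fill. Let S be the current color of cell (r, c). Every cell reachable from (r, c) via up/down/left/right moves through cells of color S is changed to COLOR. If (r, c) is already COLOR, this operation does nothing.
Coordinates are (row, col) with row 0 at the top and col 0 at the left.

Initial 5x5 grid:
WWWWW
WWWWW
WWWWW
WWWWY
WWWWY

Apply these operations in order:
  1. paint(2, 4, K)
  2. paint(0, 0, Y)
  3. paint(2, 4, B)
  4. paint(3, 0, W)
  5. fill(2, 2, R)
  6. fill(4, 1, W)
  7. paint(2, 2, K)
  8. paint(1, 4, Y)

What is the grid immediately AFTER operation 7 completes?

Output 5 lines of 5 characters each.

Answer: YWWWW
WWWWW
WWKWB
WWWWY
WWWWY

Derivation:
After op 1 paint(2,4,K):
WWWWW
WWWWW
WWWWK
WWWWY
WWWWY
After op 2 paint(0,0,Y):
YWWWW
WWWWW
WWWWK
WWWWY
WWWWY
After op 3 paint(2,4,B):
YWWWW
WWWWW
WWWWB
WWWWY
WWWWY
After op 4 paint(3,0,W):
YWWWW
WWWWW
WWWWB
WWWWY
WWWWY
After op 5 fill(2,2,R) [21 cells changed]:
YRRRR
RRRRR
RRRRB
RRRRY
RRRRY
After op 6 fill(4,1,W) [21 cells changed]:
YWWWW
WWWWW
WWWWB
WWWWY
WWWWY
After op 7 paint(2,2,K):
YWWWW
WWWWW
WWKWB
WWWWY
WWWWY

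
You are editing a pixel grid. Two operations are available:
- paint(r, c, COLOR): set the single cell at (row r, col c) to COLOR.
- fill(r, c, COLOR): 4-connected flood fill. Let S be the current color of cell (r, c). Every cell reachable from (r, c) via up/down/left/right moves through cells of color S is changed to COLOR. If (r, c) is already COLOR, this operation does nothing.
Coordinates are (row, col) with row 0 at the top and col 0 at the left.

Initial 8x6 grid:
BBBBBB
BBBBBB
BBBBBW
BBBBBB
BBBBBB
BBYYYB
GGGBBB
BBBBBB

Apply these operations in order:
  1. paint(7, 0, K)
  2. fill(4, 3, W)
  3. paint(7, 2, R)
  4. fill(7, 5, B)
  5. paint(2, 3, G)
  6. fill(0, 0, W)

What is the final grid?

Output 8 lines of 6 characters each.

Answer: WWWWWW
WWWWWW
WWWGWW
WWWWWW
WWWWWW
WWYYYW
GGGWWW
KWRWWW

Derivation:
After op 1 paint(7,0,K):
BBBBBB
BBBBBB
BBBBBW
BBBBBB
BBBBBB
BBYYYB
GGGBBB
KBBBBB
After op 2 fill(4,3,W) [40 cells changed]:
WWWWWW
WWWWWW
WWWWWW
WWWWWW
WWWWWW
WWYYYW
GGGWWW
KWWWWW
After op 3 paint(7,2,R):
WWWWWW
WWWWWW
WWWWWW
WWWWWW
WWWWWW
WWYYYW
GGGWWW
KWRWWW
After op 4 fill(7,5,B) [39 cells changed]:
BBBBBB
BBBBBB
BBBBBB
BBBBBB
BBBBBB
BBYYYB
GGGBBB
KWRBBB
After op 5 paint(2,3,G):
BBBBBB
BBBBBB
BBBGBB
BBBBBB
BBBBBB
BBYYYB
GGGBBB
KWRBBB
After op 6 fill(0,0,W) [38 cells changed]:
WWWWWW
WWWWWW
WWWGWW
WWWWWW
WWWWWW
WWYYYW
GGGWWW
KWRWWW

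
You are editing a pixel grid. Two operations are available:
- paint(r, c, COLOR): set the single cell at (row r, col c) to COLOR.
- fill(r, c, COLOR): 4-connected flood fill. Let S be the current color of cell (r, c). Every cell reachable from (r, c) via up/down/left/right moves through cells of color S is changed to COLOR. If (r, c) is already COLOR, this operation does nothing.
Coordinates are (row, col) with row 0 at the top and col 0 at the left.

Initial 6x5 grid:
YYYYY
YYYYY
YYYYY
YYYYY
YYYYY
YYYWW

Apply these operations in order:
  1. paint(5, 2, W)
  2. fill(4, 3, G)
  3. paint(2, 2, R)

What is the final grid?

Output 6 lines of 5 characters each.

After op 1 paint(5,2,W):
YYYYY
YYYYY
YYYYY
YYYYY
YYYYY
YYWWW
After op 2 fill(4,3,G) [27 cells changed]:
GGGGG
GGGGG
GGGGG
GGGGG
GGGGG
GGWWW
After op 3 paint(2,2,R):
GGGGG
GGGGG
GGRGG
GGGGG
GGGGG
GGWWW

Answer: GGGGG
GGGGG
GGRGG
GGGGG
GGGGG
GGWWW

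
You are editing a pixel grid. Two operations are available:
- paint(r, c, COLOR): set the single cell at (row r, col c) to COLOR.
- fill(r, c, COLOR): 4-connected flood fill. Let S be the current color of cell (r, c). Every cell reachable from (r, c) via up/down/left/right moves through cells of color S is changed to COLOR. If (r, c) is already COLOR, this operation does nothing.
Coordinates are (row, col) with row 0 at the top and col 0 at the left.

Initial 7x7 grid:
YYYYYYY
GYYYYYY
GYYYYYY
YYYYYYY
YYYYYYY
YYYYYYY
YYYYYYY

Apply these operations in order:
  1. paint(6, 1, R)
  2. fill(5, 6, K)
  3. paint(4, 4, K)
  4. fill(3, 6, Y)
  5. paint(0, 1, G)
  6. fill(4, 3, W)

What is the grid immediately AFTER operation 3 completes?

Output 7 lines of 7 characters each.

Answer: KKKKKKK
GKKKKKK
GKKKKKK
KKKKKKK
KKKKKKK
KKKKKKK
KRKKKKK

Derivation:
After op 1 paint(6,1,R):
YYYYYYY
GYYYYYY
GYYYYYY
YYYYYYY
YYYYYYY
YYYYYYY
YRYYYYY
After op 2 fill(5,6,K) [46 cells changed]:
KKKKKKK
GKKKKKK
GKKKKKK
KKKKKKK
KKKKKKK
KKKKKKK
KRKKKKK
After op 3 paint(4,4,K):
KKKKKKK
GKKKKKK
GKKKKKK
KKKKKKK
KKKKKKK
KKKKKKK
KRKKKKK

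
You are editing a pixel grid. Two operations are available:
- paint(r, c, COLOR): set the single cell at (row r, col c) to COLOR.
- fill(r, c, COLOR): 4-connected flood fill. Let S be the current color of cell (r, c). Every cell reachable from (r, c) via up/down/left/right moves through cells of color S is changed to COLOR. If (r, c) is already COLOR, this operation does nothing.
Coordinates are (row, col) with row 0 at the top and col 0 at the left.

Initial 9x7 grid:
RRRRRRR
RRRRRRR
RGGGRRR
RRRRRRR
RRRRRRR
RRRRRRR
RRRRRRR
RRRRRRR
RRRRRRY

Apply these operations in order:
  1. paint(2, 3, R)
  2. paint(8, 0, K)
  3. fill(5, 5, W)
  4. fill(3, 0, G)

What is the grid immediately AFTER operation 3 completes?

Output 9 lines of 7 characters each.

Answer: WWWWWWW
WWWWWWW
WGGWWWW
WWWWWWW
WWWWWWW
WWWWWWW
WWWWWWW
WWWWWWW
KWWWWWY

Derivation:
After op 1 paint(2,3,R):
RRRRRRR
RRRRRRR
RGGRRRR
RRRRRRR
RRRRRRR
RRRRRRR
RRRRRRR
RRRRRRR
RRRRRRY
After op 2 paint(8,0,K):
RRRRRRR
RRRRRRR
RGGRRRR
RRRRRRR
RRRRRRR
RRRRRRR
RRRRRRR
RRRRRRR
KRRRRRY
After op 3 fill(5,5,W) [59 cells changed]:
WWWWWWW
WWWWWWW
WGGWWWW
WWWWWWW
WWWWWWW
WWWWWWW
WWWWWWW
WWWWWWW
KWWWWWY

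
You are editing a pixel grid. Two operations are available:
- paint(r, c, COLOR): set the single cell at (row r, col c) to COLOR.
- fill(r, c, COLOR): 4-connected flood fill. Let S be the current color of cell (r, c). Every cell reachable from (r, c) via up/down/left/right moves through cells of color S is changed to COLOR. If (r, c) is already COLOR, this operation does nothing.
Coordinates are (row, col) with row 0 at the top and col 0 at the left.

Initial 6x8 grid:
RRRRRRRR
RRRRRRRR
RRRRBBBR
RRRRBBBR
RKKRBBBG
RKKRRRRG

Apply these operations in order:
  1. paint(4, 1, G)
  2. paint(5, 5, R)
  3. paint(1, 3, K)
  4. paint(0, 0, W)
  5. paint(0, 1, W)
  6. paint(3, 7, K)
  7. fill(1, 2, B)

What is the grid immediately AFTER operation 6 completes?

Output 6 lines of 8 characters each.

Answer: WWRRRRRR
RRRKRRRR
RRRRBBBR
RRRRBBBK
RGKRBBBG
RKKRRRRG

Derivation:
After op 1 paint(4,1,G):
RRRRRRRR
RRRRRRRR
RRRRBBBR
RRRRBBBR
RGKRBBBG
RKKRRRRG
After op 2 paint(5,5,R):
RRRRRRRR
RRRRRRRR
RRRRBBBR
RRRRBBBR
RGKRBBBG
RKKRRRRG
After op 3 paint(1,3,K):
RRRRRRRR
RRRKRRRR
RRRRBBBR
RRRRBBBR
RGKRBBBG
RKKRRRRG
After op 4 paint(0,0,W):
WRRRRRRR
RRRKRRRR
RRRRBBBR
RRRRBBBR
RGKRBBBG
RKKRRRRG
After op 5 paint(0,1,W):
WWRRRRRR
RRRKRRRR
RRRRBBBR
RRRRBBBR
RGKRBBBG
RKKRRRRG
After op 6 paint(3,7,K):
WWRRRRRR
RRRKRRRR
RRRRBBBR
RRRRBBBK
RGKRBBBG
RKKRRRRG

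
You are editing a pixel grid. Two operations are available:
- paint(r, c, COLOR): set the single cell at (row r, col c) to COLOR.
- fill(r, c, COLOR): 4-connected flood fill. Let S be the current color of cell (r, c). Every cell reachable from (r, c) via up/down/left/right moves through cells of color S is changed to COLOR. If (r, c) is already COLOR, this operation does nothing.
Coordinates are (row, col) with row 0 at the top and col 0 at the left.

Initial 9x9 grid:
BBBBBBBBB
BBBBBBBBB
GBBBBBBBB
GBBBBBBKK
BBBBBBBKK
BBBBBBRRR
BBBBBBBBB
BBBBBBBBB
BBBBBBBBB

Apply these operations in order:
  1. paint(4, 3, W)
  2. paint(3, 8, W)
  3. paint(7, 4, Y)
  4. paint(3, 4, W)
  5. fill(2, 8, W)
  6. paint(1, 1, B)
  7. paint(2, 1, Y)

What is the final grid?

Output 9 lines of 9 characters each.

After op 1 paint(4,3,W):
BBBBBBBBB
BBBBBBBBB
GBBBBBBBB
GBBBBBBKK
BBBWBBBKK
BBBBBBRRR
BBBBBBBBB
BBBBBBBBB
BBBBBBBBB
After op 2 paint(3,8,W):
BBBBBBBBB
BBBBBBBBB
GBBBBBBBB
GBBBBBBKW
BBBWBBBKK
BBBBBBRRR
BBBBBBBBB
BBBBBBBBB
BBBBBBBBB
After op 3 paint(7,4,Y):
BBBBBBBBB
BBBBBBBBB
GBBBBBBBB
GBBBBBBKW
BBBWBBBKK
BBBBBBRRR
BBBBBBBBB
BBBBYBBBB
BBBBBBBBB
After op 4 paint(3,4,W):
BBBBBBBBB
BBBBBBBBB
GBBBBBBBB
GBBBWBBKW
BBBWBBBKK
BBBBBBRRR
BBBBBBBBB
BBBBYBBBB
BBBBBBBBB
After op 5 fill(2,8,W) [69 cells changed]:
WWWWWWWWW
WWWWWWWWW
GWWWWWWWW
GWWWWWWKW
WWWWWWWKK
WWWWWWRRR
WWWWWWWWW
WWWWYWWWW
WWWWWWWWW
After op 6 paint(1,1,B):
WWWWWWWWW
WBWWWWWWW
GWWWWWWWW
GWWWWWWKW
WWWWWWWKK
WWWWWWRRR
WWWWWWWWW
WWWWYWWWW
WWWWWWWWW
After op 7 paint(2,1,Y):
WWWWWWWWW
WBWWWWWWW
GYWWWWWWW
GWWWWWWKW
WWWWWWWKK
WWWWWWRRR
WWWWWWWWW
WWWWYWWWW
WWWWWWWWW

Answer: WWWWWWWWW
WBWWWWWWW
GYWWWWWWW
GWWWWWWKW
WWWWWWWKK
WWWWWWRRR
WWWWWWWWW
WWWWYWWWW
WWWWWWWWW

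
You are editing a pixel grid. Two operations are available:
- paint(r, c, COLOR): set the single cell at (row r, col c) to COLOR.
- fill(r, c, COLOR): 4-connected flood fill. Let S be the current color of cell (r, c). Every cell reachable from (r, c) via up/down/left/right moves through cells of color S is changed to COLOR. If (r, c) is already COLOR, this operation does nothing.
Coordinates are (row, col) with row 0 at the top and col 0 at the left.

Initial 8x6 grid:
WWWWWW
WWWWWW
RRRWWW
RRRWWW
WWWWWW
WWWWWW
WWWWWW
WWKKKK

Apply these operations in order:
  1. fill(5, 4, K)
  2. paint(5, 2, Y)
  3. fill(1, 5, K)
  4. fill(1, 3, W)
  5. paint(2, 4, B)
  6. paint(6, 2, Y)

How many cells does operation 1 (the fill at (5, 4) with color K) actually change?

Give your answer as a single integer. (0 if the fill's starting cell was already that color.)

Answer: 38

Derivation:
After op 1 fill(5,4,K) [38 cells changed]:
KKKKKK
KKKKKK
RRRKKK
RRRKKK
KKKKKK
KKKKKK
KKKKKK
KKKKKK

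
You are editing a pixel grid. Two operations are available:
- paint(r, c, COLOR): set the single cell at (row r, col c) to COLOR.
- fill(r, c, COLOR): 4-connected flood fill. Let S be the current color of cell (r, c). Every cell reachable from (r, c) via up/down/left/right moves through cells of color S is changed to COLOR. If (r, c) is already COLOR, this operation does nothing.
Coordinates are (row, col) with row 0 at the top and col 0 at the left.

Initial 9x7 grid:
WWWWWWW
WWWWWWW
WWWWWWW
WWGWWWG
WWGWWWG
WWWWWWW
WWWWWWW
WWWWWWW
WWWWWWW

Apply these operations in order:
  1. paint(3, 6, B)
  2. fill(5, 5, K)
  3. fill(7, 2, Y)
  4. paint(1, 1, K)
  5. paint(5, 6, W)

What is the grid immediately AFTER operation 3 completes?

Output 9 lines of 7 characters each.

Answer: YYYYYYY
YYYYYYY
YYYYYYY
YYGYYYB
YYGYYYG
YYYYYYY
YYYYYYY
YYYYYYY
YYYYYYY

Derivation:
After op 1 paint(3,6,B):
WWWWWWW
WWWWWWW
WWWWWWW
WWGWWWB
WWGWWWG
WWWWWWW
WWWWWWW
WWWWWWW
WWWWWWW
After op 2 fill(5,5,K) [59 cells changed]:
KKKKKKK
KKKKKKK
KKKKKKK
KKGKKKB
KKGKKKG
KKKKKKK
KKKKKKK
KKKKKKK
KKKKKKK
After op 3 fill(7,2,Y) [59 cells changed]:
YYYYYYY
YYYYYYY
YYYYYYY
YYGYYYB
YYGYYYG
YYYYYYY
YYYYYYY
YYYYYYY
YYYYYYY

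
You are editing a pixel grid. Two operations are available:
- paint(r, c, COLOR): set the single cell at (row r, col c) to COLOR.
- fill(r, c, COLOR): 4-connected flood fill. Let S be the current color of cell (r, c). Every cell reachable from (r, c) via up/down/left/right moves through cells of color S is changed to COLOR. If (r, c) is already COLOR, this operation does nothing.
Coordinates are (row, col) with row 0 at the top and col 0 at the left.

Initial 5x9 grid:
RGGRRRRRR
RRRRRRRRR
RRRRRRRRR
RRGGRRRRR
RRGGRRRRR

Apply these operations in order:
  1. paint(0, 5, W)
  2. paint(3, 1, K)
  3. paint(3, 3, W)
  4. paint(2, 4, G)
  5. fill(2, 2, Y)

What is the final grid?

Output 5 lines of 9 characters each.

After op 1 paint(0,5,W):
RGGRRWRRR
RRRRRRRRR
RRRRRRRRR
RRGGRRRRR
RRGGRRRRR
After op 2 paint(3,1,K):
RGGRRWRRR
RRRRRRRRR
RRRRRRRRR
RKGGRRRRR
RRGGRRRRR
After op 3 paint(3,3,W):
RGGRRWRRR
RRRRRRRRR
RRRRRRRRR
RKGWRRRRR
RRGGRRRRR
After op 4 paint(2,4,G):
RGGRRWRRR
RRRRRRRRR
RRRRGRRRR
RKGWRRRRR
RRGGRRRRR
After op 5 fill(2,2,Y) [36 cells changed]:
YGGYYWYYY
YYYYYYYYY
YYYYGYYYY
YKGWYYYYY
YYGGYYYYY

Answer: YGGYYWYYY
YYYYYYYYY
YYYYGYYYY
YKGWYYYYY
YYGGYYYYY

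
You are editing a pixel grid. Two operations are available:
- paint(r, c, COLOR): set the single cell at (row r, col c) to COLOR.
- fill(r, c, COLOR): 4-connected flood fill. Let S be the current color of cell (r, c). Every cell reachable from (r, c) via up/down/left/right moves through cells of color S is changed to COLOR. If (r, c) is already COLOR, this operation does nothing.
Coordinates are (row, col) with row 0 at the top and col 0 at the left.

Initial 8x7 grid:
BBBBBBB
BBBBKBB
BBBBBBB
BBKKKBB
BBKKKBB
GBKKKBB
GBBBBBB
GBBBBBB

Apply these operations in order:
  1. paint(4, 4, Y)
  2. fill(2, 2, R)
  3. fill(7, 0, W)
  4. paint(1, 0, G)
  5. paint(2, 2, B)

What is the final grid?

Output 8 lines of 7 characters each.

After op 1 paint(4,4,Y):
BBBBBBB
BBBBKBB
BBBBBBB
BBKKKBB
BBKKYBB
GBKKKBB
GBBBBBB
GBBBBBB
After op 2 fill(2,2,R) [43 cells changed]:
RRRRRRR
RRRRKRR
RRRRRRR
RRKKKRR
RRKKYRR
GRKKKRR
GRRRRRR
GRRRRRR
After op 3 fill(7,0,W) [3 cells changed]:
RRRRRRR
RRRRKRR
RRRRRRR
RRKKKRR
RRKKYRR
WRKKKRR
WRRRRRR
WRRRRRR
After op 4 paint(1,0,G):
RRRRRRR
GRRRKRR
RRRRRRR
RRKKKRR
RRKKYRR
WRKKKRR
WRRRRRR
WRRRRRR
After op 5 paint(2,2,B):
RRRRRRR
GRRRKRR
RRBRRRR
RRKKKRR
RRKKYRR
WRKKKRR
WRRRRRR
WRRRRRR

Answer: RRRRRRR
GRRRKRR
RRBRRRR
RRKKKRR
RRKKYRR
WRKKKRR
WRRRRRR
WRRRRRR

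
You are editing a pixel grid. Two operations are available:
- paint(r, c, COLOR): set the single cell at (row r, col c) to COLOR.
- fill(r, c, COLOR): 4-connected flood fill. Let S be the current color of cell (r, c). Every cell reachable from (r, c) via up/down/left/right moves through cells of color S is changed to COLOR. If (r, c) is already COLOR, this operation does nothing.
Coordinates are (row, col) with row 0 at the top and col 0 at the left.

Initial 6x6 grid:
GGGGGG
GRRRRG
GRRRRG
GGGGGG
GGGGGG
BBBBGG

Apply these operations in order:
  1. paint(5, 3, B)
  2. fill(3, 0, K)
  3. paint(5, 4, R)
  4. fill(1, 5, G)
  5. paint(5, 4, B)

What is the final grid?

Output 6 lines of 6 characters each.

After op 1 paint(5,3,B):
GGGGGG
GRRRRG
GRRRRG
GGGGGG
GGGGGG
BBBBGG
After op 2 fill(3,0,K) [24 cells changed]:
KKKKKK
KRRRRK
KRRRRK
KKKKKK
KKKKKK
BBBBKK
After op 3 paint(5,4,R):
KKKKKK
KRRRRK
KRRRRK
KKKKKK
KKKKKK
BBBBRK
After op 4 fill(1,5,G) [23 cells changed]:
GGGGGG
GRRRRG
GRRRRG
GGGGGG
GGGGGG
BBBBRG
After op 5 paint(5,4,B):
GGGGGG
GRRRRG
GRRRRG
GGGGGG
GGGGGG
BBBBBG

Answer: GGGGGG
GRRRRG
GRRRRG
GGGGGG
GGGGGG
BBBBBG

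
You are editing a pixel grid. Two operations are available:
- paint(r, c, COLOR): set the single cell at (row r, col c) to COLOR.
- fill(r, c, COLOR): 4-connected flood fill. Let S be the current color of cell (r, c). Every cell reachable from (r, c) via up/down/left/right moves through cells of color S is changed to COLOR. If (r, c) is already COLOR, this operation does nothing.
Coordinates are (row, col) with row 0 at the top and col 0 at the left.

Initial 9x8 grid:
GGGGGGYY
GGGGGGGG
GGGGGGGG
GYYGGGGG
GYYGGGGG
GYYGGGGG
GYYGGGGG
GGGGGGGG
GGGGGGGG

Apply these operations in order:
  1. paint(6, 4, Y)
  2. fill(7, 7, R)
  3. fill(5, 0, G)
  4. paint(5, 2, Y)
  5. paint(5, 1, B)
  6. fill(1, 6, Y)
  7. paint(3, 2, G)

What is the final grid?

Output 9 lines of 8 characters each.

Answer: YYYYYYYY
YYYYYYYY
YYYYYYYY
YYGYYYYY
YYYYYYYY
YBYYYYYY
YYYYYYYY
YYYYYYYY
YYYYYYYY

Derivation:
After op 1 paint(6,4,Y):
GGGGGGYY
GGGGGGGG
GGGGGGGG
GYYGGGGG
GYYGGGGG
GYYGGGGG
GYYGYGGG
GGGGGGGG
GGGGGGGG
After op 2 fill(7,7,R) [61 cells changed]:
RRRRRRYY
RRRRRRRR
RRRRRRRR
RYYRRRRR
RYYRRRRR
RYYRRRRR
RYYRYRRR
RRRRRRRR
RRRRRRRR
After op 3 fill(5,0,G) [61 cells changed]:
GGGGGGYY
GGGGGGGG
GGGGGGGG
GYYGGGGG
GYYGGGGG
GYYGGGGG
GYYGYGGG
GGGGGGGG
GGGGGGGG
After op 4 paint(5,2,Y):
GGGGGGYY
GGGGGGGG
GGGGGGGG
GYYGGGGG
GYYGGGGG
GYYGGGGG
GYYGYGGG
GGGGGGGG
GGGGGGGG
After op 5 paint(5,1,B):
GGGGGGYY
GGGGGGGG
GGGGGGGG
GYYGGGGG
GYYGGGGG
GBYGGGGG
GYYGYGGG
GGGGGGGG
GGGGGGGG
After op 6 fill(1,6,Y) [61 cells changed]:
YYYYYYYY
YYYYYYYY
YYYYYYYY
YYYYYYYY
YYYYYYYY
YBYYYYYY
YYYYYYYY
YYYYYYYY
YYYYYYYY
After op 7 paint(3,2,G):
YYYYYYYY
YYYYYYYY
YYYYYYYY
YYGYYYYY
YYYYYYYY
YBYYYYYY
YYYYYYYY
YYYYYYYY
YYYYYYYY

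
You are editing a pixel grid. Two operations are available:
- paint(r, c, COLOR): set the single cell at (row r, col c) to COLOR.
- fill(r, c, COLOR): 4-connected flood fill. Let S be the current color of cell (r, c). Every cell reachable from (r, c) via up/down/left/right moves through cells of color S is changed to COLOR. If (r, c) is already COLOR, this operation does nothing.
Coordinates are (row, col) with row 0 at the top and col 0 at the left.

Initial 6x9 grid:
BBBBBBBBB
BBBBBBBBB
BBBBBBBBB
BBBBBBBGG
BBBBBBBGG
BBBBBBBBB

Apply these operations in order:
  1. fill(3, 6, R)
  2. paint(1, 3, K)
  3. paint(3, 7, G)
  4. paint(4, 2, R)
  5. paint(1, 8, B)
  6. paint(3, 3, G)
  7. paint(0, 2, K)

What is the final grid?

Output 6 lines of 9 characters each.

After op 1 fill(3,6,R) [50 cells changed]:
RRRRRRRRR
RRRRRRRRR
RRRRRRRRR
RRRRRRRGG
RRRRRRRGG
RRRRRRRRR
After op 2 paint(1,3,K):
RRRRRRRRR
RRRKRRRRR
RRRRRRRRR
RRRRRRRGG
RRRRRRRGG
RRRRRRRRR
After op 3 paint(3,7,G):
RRRRRRRRR
RRRKRRRRR
RRRRRRRRR
RRRRRRRGG
RRRRRRRGG
RRRRRRRRR
After op 4 paint(4,2,R):
RRRRRRRRR
RRRKRRRRR
RRRRRRRRR
RRRRRRRGG
RRRRRRRGG
RRRRRRRRR
After op 5 paint(1,8,B):
RRRRRRRRR
RRRKRRRRB
RRRRRRRRR
RRRRRRRGG
RRRRRRRGG
RRRRRRRRR
After op 6 paint(3,3,G):
RRRRRRRRR
RRRKRRRRB
RRRRRRRRR
RRRGRRRGG
RRRRRRRGG
RRRRRRRRR
After op 7 paint(0,2,K):
RRKRRRRRR
RRRKRRRRB
RRRRRRRRR
RRRGRRRGG
RRRRRRRGG
RRRRRRRRR

Answer: RRKRRRRRR
RRRKRRRRB
RRRRRRRRR
RRRGRRRGG
RRRRRRRGG
RRRRRRRRR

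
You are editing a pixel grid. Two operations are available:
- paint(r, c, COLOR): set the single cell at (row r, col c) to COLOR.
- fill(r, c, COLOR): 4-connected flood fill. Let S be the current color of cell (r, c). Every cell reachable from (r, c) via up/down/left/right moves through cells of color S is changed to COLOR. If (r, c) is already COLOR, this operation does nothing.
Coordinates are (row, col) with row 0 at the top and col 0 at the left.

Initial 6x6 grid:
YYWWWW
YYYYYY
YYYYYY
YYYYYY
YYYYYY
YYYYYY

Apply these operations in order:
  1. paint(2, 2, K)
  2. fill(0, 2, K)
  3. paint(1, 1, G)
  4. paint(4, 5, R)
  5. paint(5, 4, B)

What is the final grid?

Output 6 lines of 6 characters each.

After op 1 paint(2,2,K):
YYWWWW
YYYYYY
YYKYYY
YYYYYY
YYYYYY
YYYYYY
After op 2 fill(0,2,K) [4 cells changed]:
YYKKKK
YYYYYY
YYKYYY
YYYYYY
YYYYYY
YYYYYY
After op 3 paint(1,1,G):
YYKKKK
YGYYYY
YYKYYY
YYYYYY
YYYYYY
YYYYYY
After op 4 paint(4,5,R):
YYKKKK
YGYYYY
YYKYYY
YYYYYY
YYYYYR
YYYYYY
After op 5 paint(5,4,B):
YYKKKK
YGYYYY
YYKYYY
YYYYYY
YYYYYR
YYYYBY

Answer: YYKKKK
YGYYYY
YYKYYY
YYYYYY
YYYYYR
YYYYBY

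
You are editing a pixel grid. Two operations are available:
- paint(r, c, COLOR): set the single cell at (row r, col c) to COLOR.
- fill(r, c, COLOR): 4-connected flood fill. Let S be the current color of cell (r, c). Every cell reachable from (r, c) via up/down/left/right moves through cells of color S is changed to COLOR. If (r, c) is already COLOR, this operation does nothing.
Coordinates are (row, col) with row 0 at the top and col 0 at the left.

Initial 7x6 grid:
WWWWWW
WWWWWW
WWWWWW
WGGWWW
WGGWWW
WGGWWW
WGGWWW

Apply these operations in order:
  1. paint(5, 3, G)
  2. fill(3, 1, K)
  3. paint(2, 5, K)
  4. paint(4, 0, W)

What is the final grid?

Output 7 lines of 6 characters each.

Answer: WWWWWW
WWWWWW
WWWWWK
WKKWWW
WKKWWW
WKKKWW
WKKWWW

Derivation:
After op 1 paint(5,3,G):
WWWWWW
WWWWWW
WWWWWW
WGGWWW
WGGWWW
WGGGWW
WGGWWW
After op 2 fill(3,1,K) [9 cells changed]:
WWWWWW
WWWWWW
WWWWWW
WKKWWW
WKKWWW
WKKKWW
WKKWWW
After op 3 paint(2,5,K):
WWWWWW
WWWWWW
WWWWWK
WKKWWW
WKKWWW
WKKKWW
WKKWWW
After op 4 paint(4,0,W):
WWWWWW
WWWWWW
WWWWWK
WKKWWW
WKKWWW
WKKKWW
WKKWWW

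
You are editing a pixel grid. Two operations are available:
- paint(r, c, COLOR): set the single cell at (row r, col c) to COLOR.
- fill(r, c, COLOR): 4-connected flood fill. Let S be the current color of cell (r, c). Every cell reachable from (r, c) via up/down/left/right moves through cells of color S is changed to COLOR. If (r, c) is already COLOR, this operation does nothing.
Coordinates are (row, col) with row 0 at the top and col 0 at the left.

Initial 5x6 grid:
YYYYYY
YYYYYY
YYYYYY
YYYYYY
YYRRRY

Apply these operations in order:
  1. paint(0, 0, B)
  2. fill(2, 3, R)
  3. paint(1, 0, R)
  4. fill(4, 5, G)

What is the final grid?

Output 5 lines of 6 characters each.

Answer: BGGGGG
GGGGGG
GGGGGG
GGGGGG
GGGGGG

Derivation:
After op 1 paint(0,0,B):
BYYYYY
YYYYYY
YYYYYY
YYYYYY
YYRRRY
After op 2 fill(2,3,R) [26 cells changed]:
BRRRRR
RRRRRR
RRRRRR
RRRRRR
RRRRRR
After op 3 paint(1,0,R):
BRRRRR
RRRRRR
RRRRRR
RRRRRR
RRRRRR
After op 4 fill(4,5,G) [29 cells changed]:
BGGGGG
GGGGGG
GGGGGG
GGGGGG
GGGGGG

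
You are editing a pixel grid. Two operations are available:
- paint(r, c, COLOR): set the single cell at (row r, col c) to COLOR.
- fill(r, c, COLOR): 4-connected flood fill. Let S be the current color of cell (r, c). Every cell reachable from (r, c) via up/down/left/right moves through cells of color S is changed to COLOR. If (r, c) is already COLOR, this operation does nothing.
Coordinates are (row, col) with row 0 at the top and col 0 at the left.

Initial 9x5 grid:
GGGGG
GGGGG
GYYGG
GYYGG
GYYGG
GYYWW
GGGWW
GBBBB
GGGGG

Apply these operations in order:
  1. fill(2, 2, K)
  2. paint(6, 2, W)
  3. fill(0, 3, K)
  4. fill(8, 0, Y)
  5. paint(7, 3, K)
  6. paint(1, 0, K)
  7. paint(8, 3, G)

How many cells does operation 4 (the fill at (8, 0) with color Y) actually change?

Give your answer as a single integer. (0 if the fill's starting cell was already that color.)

Answer: 36

Derivation:
After op 1 fill(2,2,K) [8 cells changed]:
GGGGG
GGGGG
GKKGG
GKKGG
GKKGG
GKKWW
GGGWW
GBBBB
GGGGG
After op 2 paint(6,2,W):
GGGGG
GGGGG
GKKGG
GKKGG
GKKGG
GKKWW
GGWWW
GBBBB
GGGGG
After op 3 fill(0,3,K) [28 cells changed]:
KKKKK
KKKKK
KKKKK
KKKKK
KKKKK
KKKWW
KKWWW
KBBBB
KKKKK
After op 4 fill(8,0,Y) [36 cells changed]:
YYYYY
YYYYY
YYYYY
YYYYY
YYYYY
YYYWW
YYWWW
YBBBB
YYYYY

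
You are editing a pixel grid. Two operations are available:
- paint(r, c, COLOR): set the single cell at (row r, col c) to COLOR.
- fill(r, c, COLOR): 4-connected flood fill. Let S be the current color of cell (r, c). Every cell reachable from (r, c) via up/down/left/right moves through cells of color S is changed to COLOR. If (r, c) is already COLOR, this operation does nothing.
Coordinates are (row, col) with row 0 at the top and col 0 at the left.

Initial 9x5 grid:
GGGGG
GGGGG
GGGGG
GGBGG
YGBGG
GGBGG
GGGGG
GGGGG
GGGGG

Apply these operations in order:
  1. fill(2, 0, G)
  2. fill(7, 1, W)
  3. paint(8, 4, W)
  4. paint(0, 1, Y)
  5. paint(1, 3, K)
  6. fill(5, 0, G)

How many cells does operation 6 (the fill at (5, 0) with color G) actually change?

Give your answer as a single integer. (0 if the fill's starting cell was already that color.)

Answer: 39

Derivation:
After op 1 fill(2,0,G) [0 cells changed]:
GGGGG
GGGGG
GGGGG
GGBGG
YGBGG
GGBGG
GGGGG
GGGGG
GGGGG
After op 2 fill(7,1,W) [41 cells changed]:
WWWWW
WWWWW
WWWWW
WWBWW
YWBWW
WWBWW
WWWWW
WWWWW
WWWWW
After op 3 paint(8,4,W):
WWWWW
WWWWW
WWWWW
WWBWW
YWBWW
WWBWW
WWWWW
WWWWW
WWWWW
After op 4 paint(0,1,Y):
WYWWW
WWWWW
WWWWW
WWBWW
YWBWW
WWBWW
WWWWW
WWWWW
WWWWW
After op 5 paint(1,3,K):
WYWWW
WWWKW
WWWWW
WWBWW
YWBWW
WWBWW
WWWWW
WWWWW
WWWWW
After op 6 fill(5,0,G) [39 cells changed]:
GYGGG
GGGKG
GGGGG
GGBGG
YGBGG
GGBGG
GGGGG
GGGGG
GGGGG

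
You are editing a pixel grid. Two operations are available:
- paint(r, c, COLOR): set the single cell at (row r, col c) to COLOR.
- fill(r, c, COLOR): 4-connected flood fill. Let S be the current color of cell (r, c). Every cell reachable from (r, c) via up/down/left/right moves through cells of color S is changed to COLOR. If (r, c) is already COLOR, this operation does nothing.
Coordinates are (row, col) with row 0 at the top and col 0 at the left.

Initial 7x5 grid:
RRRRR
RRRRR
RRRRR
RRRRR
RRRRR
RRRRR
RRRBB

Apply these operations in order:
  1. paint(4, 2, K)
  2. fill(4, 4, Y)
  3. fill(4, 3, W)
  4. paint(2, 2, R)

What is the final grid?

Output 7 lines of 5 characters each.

After op 1 paint(4,2,K):
RRRRR
RRRRR
RRRRR
RRRRR
RRKRR
RRRRR
RRRBB
After op 2 fill(4,4,Y) [32 cells changed]:
YYYYY
YYYYY
YYYYY
YYYYY
YYKYY
YYYYY
YYYBB
After op 3 fill(4,3,W) [32 cells changed]:
WWWWW
WWWWW
WWWWW
WWWWW
WWKWW
WWWWW
WWWBB
After op 4 paint(2,2,R):
WWWWW
WWWWW
WWRWW
WWWWW
WWKWW
WWWWW
WWWBB

Answer: WWWWW
WWWWW
WWRWW
WWWWW
WWKWW
WWWWW
WWWBB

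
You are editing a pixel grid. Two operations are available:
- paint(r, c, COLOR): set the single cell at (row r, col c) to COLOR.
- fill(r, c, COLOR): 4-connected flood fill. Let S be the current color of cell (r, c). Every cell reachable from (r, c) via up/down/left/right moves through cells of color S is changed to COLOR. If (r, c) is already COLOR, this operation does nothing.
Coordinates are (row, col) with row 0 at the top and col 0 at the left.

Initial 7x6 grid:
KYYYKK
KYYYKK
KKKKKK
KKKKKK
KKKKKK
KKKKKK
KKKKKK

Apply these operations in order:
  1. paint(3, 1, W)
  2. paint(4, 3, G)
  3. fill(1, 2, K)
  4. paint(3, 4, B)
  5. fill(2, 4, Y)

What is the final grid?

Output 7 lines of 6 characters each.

After op 1 paint(3,1,W):
KYYYKK
KYYYKK
KKKKKK
KWKKKK
KKKKKK
KKKKKK
KKKKKK
After op 2 paint(4,3,G):
KYYYKK
KYYYKK
KKKKKK
KWKKKK
KKKGKK
KKKKKK
KKKKKK
After op 3 fill(1,2,K) [6 cells changed]:
KKKKKK
KKKKKK
KKKKKK
KWKKKK
KKKGKK
KKKKKK
KKKKKK
After op 4 paint(3,4,B):
KKKKKK
KKKKKK
KKKKKK
KWKKBK
KKKGKK
KKKKKK
KKKKKK
After op 5 fill(2,4,Y) [39 cells changed]:
YYYYYY
YYYYYY
YYYYYY
YWYYBY
YYYGYY
YYYYYY
YYYYYY

Answer: YYYYYY
YYYYYY
YYYYYY
YWYYBY
YYYGYY
YYYYYY
YYYYYY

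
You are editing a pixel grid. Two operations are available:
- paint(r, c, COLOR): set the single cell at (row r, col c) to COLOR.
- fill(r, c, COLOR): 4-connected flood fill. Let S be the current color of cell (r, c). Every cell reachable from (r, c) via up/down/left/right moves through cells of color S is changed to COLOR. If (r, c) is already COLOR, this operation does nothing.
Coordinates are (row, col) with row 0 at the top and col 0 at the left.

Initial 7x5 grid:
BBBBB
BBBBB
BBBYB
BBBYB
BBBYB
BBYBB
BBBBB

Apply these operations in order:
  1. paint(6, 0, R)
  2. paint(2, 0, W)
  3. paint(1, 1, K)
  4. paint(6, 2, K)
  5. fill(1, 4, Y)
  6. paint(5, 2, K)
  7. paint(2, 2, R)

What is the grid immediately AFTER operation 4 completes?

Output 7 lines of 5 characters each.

After op 1 paint(6,0,R):
BBBBB
BBBBB
BBBYB
BBBYB
BBBYB
BBYBB
RBBBB
After op 2 paint(2,0,W):
BBBBB
BBBBB
WBBYB
BBBYB
BBBYB
BBYBB
RBBBB
After op 3 paint(1,1,K):
BBBBB
BKBBB
WBBYB
BBBYB
BBBYB
BBYBB
RBBBB
After op 4 paint(6,2,K):
BBBBB
BKBBB
WBBYB
BBBYB
BBBYB
BBYBB
RBKBB

Answer: BBBBB
BKBBB
WBBYB
BBBYB
BBBYB
BBYBB
RBKBB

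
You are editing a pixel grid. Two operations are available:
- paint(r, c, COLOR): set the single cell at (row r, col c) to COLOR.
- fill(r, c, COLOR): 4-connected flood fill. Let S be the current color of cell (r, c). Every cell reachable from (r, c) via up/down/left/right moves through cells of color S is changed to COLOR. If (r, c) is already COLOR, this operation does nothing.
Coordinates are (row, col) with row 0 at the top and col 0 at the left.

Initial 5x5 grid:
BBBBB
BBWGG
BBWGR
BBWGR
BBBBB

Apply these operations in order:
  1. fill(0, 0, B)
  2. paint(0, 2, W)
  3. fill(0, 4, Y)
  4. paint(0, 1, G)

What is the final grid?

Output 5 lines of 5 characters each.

After op 1 fill(0,0,B) [0 cells changed]:
BBBBB
BBWGG
BBWGR
BBWGR
BBBBB
After op 2 paint(0,2,W):
BBWBB
BBWGG
BBWGR
BBWGR
BBBBB
After op 3 fill(0,4,Y) [2 cells changed]:
BBWYY
BBWGG
BBWGR
BBWGR
BBBBB
After op 4 paint(0,1,G):
BGWYY
BBWGG
BBWGR
BBWGR
BBBBB

Answer: BGWYY
BBWGG
BBWGR
BBWGR
BBBBB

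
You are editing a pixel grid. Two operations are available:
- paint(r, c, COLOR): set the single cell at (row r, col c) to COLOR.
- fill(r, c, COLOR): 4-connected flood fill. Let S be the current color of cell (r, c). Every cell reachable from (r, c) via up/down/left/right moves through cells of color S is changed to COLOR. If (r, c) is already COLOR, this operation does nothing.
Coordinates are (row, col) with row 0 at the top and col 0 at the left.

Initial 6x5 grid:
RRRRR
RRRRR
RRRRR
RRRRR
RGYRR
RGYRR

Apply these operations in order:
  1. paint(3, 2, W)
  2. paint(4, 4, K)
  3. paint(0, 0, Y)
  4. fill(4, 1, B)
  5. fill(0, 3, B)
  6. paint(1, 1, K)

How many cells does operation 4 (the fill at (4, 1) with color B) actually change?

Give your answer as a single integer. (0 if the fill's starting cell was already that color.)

Answer: 2

Derivation:
After op 1 paint(3,2,W):
RRRRR
RRRRR
RRRRR
RRWRR
RGYRR
RGYRR
After op 2 paint(4,4,K):
RRRRR
RRRRR
RRRRR
RRWRR
RGYRK
RGYRR
After op 3 paint(0,0,Y):
YRRRR
RRRRR
RRRRR
RRWRR
RGYRK
RGYRR
After op 4 fill(4,1,B) [2 cells changed]:
YRRRR
RRRRR
RRRRR
RRWRR
RBYRK
RBYRR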